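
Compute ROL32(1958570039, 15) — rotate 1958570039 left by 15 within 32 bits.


Rotate 0b1110100101111010110100000110111 left by 15 (32-bit) = 0b10110100000110111011101001011110 = 3021716062

3021716062


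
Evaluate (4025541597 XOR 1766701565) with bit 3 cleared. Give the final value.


Step 1: 4025541597 ^ 1766701565 = 2260556320
Step 2: 2260556320 & ~(1 << 3) = 2260556320

2260556320


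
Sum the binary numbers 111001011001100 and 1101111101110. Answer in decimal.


111001011001100 + 1101111101110 = 1000111010111010 = 36538

36538


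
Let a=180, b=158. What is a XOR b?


180 ^ 158 = 42

42


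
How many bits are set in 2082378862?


0b1111100000111101001010001101110 has 17 set bits

17


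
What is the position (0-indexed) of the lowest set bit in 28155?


0b110110111111011. Lowest set bit at position 0

0


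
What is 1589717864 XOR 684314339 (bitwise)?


0b1011110110000010010101101101000 ^ 0b101000110010011100111011100011 = 0b1110110000010001110010110001011 = 1980294539

1980294539


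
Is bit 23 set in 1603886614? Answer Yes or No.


0b1011111100110010101111000010110, bit 23 = 1. Yes

Yes


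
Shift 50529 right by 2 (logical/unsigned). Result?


0b1100010101100001 >> 2 = 0b11000101011000 = 12632

12632


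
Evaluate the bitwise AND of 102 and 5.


0b1100110 & 0b101 = 0b100 = 4

4


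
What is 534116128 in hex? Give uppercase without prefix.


534116128 = 1FD5F720 hex

1FD5F720


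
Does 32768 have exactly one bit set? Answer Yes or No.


0b1000000000000000. Only one bit set => Yes

Yes


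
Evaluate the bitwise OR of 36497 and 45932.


0b1000111010010001 | 0b1011001101101100 = 0b1011111111111101 = 49149

49149


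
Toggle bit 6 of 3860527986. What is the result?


3860527986 ^ (1 << 6) = 3860527986 ^ 64 = 3860527922

3860527922


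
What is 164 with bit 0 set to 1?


164 | (1 << 0) = 164 | 1 = 165

165


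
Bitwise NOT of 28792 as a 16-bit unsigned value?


~0b111000001111000 = 0b1000111110000111 = 36743 (16-bit unsigned)

36743


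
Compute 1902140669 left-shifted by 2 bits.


0b1110001011000000101110011111101 << 2 = 0b111000101100000010111001111110100 = 7608562676

7608562676


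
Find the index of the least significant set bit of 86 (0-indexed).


0b1010110. Lowest set bit at position 1

1


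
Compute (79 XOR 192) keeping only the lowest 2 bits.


Step 1: 79 ^ 192 = 143
Step 2: 143 & 3 = 3

3


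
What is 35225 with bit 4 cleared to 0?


35225 & ~(1 << 4) = 35209

35209


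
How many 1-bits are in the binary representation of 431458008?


0b11001101101111000011011011000 has 16 set bits

16


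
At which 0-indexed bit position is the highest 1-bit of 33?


0b100001. Highest set bit at position 5

5


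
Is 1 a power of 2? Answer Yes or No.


0b1. Only one bit set => Yes

Yes


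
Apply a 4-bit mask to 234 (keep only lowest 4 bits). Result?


234 & 15 = 10

10


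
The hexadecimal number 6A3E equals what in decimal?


6A3E hex = 27198 decimal

27198


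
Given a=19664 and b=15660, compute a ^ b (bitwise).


19664 ^ 15660 = 29180

29180


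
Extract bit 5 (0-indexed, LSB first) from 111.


0b1101111, position 5 = 1

1


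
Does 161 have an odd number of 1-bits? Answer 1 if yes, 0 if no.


0b10100001 has 3 ones => parity 1

1


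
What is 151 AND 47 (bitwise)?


0b10010111 & 0b101111 = 0b111 = 7

7


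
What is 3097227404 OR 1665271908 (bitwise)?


0b10111000100110111111000010001100 | 0b1100011010000100000100001100100 = 0b11111011110110111111100011101100 = 4225497324

4225497324


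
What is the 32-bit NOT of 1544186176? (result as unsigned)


~0b1011100000010100110100101000000 = 0b10100011111101011001011010111111 = 2750781119 (32-bit unsigned)

2750781119


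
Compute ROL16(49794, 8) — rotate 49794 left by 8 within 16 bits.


Rotate 0b1100001010000010 left by 8 (16-bit) = 0b1000001011000010 = 33474

33474


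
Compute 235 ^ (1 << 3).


235 ^ (1 << 3) = 235 ^ 8 = 227

227


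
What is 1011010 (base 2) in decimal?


1011010 in decimal = 90

90


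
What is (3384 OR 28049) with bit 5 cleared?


Step 1: 3384 | 28049 = 28089
Step 2: 28089 & ~(1 << 5) = 28057

28057


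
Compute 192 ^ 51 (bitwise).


0b11000000 ^ 0b110011 = 0b11110011 = 243

243


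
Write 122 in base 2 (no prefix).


122 = 1111010 in binary

1111010


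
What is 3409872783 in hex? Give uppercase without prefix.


3409872783 = CB3E878F hex

CB3E878F


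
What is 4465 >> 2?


0b1000101110001 >> 2 = 0b10001011100 = 1116

1116


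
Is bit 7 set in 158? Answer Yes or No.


0b10011110, bit 7 = 1. Yes

Yes


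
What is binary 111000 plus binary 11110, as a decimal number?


111000 + 11110 = 1010110 = 86

86


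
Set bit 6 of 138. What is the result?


138 | (1 << 6) = 138 | 64 = 202

202


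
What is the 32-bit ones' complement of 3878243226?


3878243226 ^ 4294967295 = 416724069

416724069


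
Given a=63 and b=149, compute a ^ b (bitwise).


63 ^ 149 = 170

170


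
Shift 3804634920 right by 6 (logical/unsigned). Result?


0b11100010110001100001111100101000 >> 6 = 0b11100010110001100001111100 = 59447420

59447420


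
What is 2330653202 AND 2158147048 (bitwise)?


0b10001010111010101111001000010010 & 0b10000000101000101011010111101000 = 0b10000000101000101011000000000000 = 2158145536

2158145536


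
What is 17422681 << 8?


0b1000010011101100101011001 << 8 = 0b100001001110110010101100100000000 = 4460206336

4460206336


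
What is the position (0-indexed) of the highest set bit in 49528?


0b1100000101111000. Highest set bit at position 15

15


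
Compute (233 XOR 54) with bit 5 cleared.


Step 1: 233 ^ 54 = 223
Step 2: 223 & ~(1 << 5) = 223

223


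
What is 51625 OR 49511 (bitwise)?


0b1100100110101001 | 0b1100000101100111 = 0b1100100111101111 = 51695

51695


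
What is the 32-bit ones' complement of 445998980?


445998980 ^ 4294967295 = 3848968315

3848968315


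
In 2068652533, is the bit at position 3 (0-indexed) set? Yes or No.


0b1111011010011010010000111110101, bit 3 = 0. No

No


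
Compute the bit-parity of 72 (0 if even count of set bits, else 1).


0b1001000 has 2 ones => parity 0

0


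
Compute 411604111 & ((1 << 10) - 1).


411604111 & 1023 = 143

143


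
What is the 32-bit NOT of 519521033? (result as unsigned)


~0b11110111101110100001100001001 = 0b11100001000010001011110011110110 = 3775446262 (32-bit unsigned)

3775446262


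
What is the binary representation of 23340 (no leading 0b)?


23340 = 101101100101100 in binary

101101100101100


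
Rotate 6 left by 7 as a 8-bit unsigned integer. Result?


Rotate 0b110 left by 7 (8-bit) = 0b11 = 3

3


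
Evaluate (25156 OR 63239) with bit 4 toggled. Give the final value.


Step 1: 25156 | 63239 = 63303
Step 2: 63303 ^ (1 << 4) = 63303 ^ 16 = 63319

63319


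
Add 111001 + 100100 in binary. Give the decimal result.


111001 + 100100 = 1011101 = 93

93


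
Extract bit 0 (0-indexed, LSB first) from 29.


0b11101, position 0 = 1

1


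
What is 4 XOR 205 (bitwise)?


0b100 ^ 0b11001101 = 0b11001001 = 201

201


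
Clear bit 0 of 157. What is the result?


157 & ~(1 << 0) = 156

156


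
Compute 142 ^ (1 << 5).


142 ^ (1 << 5) = 142 ^ 32 = 174

174


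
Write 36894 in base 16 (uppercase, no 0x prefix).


36894 = 901E hex

901E


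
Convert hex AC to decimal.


AC hex = 172 decimal

172


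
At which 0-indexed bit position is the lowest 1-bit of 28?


0b11100. Lowest set bit at position 2

2


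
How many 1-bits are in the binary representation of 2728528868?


0b10100010101000100000101111100100 has 13 set bits

13


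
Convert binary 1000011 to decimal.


1000011 in decimal = 67

67


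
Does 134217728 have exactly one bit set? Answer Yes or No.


0b1000000000000000000000000000. Only one bit set => Yes

Yes


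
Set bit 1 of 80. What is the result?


80 | (1 << 1) = 80 | 2 = 82

82


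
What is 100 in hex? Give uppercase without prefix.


100 = 64 hex

64


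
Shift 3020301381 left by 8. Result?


0b10110100000001100010010001000101 << 8 = 0b1011010000000110001001000100010100000000 = 773197153536

773197153536


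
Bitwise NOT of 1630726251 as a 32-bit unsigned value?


~0b1100001001100101110100001101011 = 0b10011110110011010001011110010100 = 2664241044 (32-bit unsigned)

2664241044


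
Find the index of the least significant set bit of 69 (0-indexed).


0b1000101. Lowest set bit at position 0

0


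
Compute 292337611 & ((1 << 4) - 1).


292337611 & 15 = 11

11


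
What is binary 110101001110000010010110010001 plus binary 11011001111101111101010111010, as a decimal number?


110101001110000010010110010001 + 11011001111101111101010111010 = 1010000011101110010000001001011 = 1349984331

1349984331


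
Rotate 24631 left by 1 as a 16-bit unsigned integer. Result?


Rotate 0b110000000110111 left by 1 (16-bit) = 0b1100000001101110 = 49262

49262


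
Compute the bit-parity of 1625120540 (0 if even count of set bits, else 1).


0b1100000110111010101111100011100 has 17 ones => parity 1

1


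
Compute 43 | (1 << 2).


43 | (1 << 2) = 43 | 4 = 47

47


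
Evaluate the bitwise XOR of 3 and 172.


0b11 ^ 0b10101100 = 0b10101111 = 175

175


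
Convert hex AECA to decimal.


AECA hex = 44746 decimal

44746


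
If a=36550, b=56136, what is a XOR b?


36550 ^ 56136 = 21902

21902


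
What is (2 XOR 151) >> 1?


Step 1: 2 ^ 151 = 149
Step 2: 149 >> 1 = 74

74


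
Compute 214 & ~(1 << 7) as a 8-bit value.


214 & ~(1 << 7) = 86

86


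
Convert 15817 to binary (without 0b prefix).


15817 = 11110111001001 in binary

11110111001001


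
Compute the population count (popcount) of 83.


0b1010011 has 4 set bits

4


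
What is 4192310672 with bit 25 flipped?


4192310672 ^ (1 << 25) = 4192310672 ^ 33554432 = 4225865104

4225865104


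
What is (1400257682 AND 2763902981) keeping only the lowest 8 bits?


Step 1: 1400257682 & 2763902981 = 3411968
Step 2: 3411968 & 255 = 0

0


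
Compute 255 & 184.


0b11111111 & 0b10111000 = 0b10111000 = 184

184


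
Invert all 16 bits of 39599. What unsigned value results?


39599 ^ 65535 = 25936

25936


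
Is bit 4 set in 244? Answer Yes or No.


0b11110100, bit 4 = 1. Yes

Yes


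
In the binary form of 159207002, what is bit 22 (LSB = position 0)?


0b1001011111010100111001011010, position 22 = 1

1


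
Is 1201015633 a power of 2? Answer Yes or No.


0b1000111100101100000101101010001. Multiple bits set => No

No


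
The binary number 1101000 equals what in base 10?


1101000 in decimal = 104

104


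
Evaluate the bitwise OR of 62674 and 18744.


0b1111010011010010 | 0b100100100111000 = 0b1111110111111010 = 65018

65018


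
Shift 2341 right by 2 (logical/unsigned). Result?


0b100100100101 >> 2 = 0b1001001001 = 585

585


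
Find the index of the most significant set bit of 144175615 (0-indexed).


0b1000100101111111000111111111. Highest set bit at position 27

27


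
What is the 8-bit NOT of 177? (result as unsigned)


~0b10110001 = 0b1001110 = 78 (8-bit unsigned)

78


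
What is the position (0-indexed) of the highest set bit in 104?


0b1101000. Highest set bit at position 6

6


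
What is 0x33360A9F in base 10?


33360A9F hex = 859179679 decimal

859179679


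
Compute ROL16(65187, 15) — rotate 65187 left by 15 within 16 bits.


Rotate 0b1111111010100011 left by 15 (16-bit) = 0b1111111101010001 = 65361

65361


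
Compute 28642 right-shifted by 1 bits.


0b110111111100010 >> 1 = 0b11011111110001 = 14321

14321


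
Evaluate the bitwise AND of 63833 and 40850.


0b1111100101011001 & 0b1001111110010010 = 0b1001100100010000 = 39184

39184


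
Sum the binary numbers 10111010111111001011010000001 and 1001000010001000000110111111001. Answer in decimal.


10111010111111001011010000001 + 1001000010001000000110111111001 = 1011111101000111010010001111010 = 1604559994

1604559994


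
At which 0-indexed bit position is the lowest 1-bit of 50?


0b110010. Lowest set bit at position 1

1


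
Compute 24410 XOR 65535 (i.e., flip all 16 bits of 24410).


24410 ^ 65535 = 41125

41125


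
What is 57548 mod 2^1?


57548 & 1 = 0

0


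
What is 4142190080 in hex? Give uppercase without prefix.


4142190080 = F6E4CE00 hex

F6E4CE00


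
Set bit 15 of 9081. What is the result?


9081 | (1 << 15) = 9081 | 32768 = 41849

41849


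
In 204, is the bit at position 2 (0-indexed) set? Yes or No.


0b11001100, bit 2 = 1. Yes

Yes


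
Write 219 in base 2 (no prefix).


219 = 11011011 in binary

11011011


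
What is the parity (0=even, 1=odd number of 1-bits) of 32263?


0b111111000000111 has 9 ones => parity 1

1


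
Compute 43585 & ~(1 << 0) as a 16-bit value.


43585 & ~(1 << 0) = 43584

43584


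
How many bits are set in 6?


0b110 has 2 set bits

2


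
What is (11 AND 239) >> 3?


Step 1: 11 & 239 = 11
Step 2: 11 >> 3 = 1

1


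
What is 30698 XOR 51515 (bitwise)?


0b111011111101010 ^ 0b1100100100111011 = 0b1011111011010001 = 48849

48849


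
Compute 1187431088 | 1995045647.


0b1000110110001101100001010110000 | 0b1110110111010011111101100001111 = 0b1110110111011111111101110111111 = 1995439039

1995439039


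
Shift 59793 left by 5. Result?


0b1110100110010001 << 5 = 0b111010011001000100000 = 1913376

1913376


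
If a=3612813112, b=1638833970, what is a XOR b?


3612813112 ^ 1638833970 = 3069818890

3069818890


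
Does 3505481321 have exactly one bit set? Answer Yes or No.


0b11010000111100010110011001101001. Multiple bits set => No

No


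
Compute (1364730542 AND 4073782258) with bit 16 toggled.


Step 1: 1364730542 & 4073782258 = 1347429026
Step 2: 1347429026 ^ (1 << 16) = 1347429026 ^ 65536 = 1347494562

1347494562


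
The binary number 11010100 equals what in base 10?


11010100 in decimal = 212

212


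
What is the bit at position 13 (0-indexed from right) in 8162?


0b1111111100010, position 13 = 0

0


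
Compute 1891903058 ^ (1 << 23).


1891903058 ^ (1 << 23) = 1891903058 ^ 8388608 = 1883514450

1883514450


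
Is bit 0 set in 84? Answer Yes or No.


0b1010100, bit 0 = 0. No

No


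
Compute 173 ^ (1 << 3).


173 ^ (1 << 3) = 173 ^ 8 = 165

165


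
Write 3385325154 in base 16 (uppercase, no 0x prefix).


3385325154 = C9C7F662 hex

C9C7F662


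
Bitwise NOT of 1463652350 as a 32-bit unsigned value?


~0b1010111001111011000111111111110 = 0b10101000110000100111000000000001 = 2831314945 (32-bit unsigned)

2831314945


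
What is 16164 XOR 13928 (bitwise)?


0b11111100100100 ^ 0b11011001101000 = 0b100101001100 = 2380

2380


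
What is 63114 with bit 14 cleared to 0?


63114 & ~(1 << 14) = 46730

46730


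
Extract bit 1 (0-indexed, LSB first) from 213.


0b11010101, position 1 = 0

0


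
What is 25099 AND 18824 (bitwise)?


0b110001000001011 & 0b100100110001000 = 0b100000000001000 = 16392

16392


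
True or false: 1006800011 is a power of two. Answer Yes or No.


0b111100000000101000110010001011. Multiple bits set => No

No


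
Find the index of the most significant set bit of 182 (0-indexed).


0b10110110. Highest set bit at position 7

7


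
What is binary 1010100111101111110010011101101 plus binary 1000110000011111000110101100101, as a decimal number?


1010100111101111110010011101101 + 1000110000011111000110101100101 = 10011011000001110111001001010010 = 2600956498

2600956498


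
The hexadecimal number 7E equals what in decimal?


7E hex = 126 decimal

126


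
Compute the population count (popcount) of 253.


0b11111101 has 7 set bits

7


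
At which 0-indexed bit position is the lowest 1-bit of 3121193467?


0b10111010000010011010000111111011. Lowest set bit at position 0

0


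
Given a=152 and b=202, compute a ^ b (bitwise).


152 ^ 202 = 82

82


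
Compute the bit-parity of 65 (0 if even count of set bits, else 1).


0b1000001 has 2 ones => parity 0

0


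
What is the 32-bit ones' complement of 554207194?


554207194 ^ 4294967295 = 3740760101

3740760101


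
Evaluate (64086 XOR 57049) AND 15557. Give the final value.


Step 1: 64086 ^ 57049 = 9359
Step 2: 9359 & 15557 = 9349

9349


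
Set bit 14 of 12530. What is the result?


12530 | (1 << 14) = 12530 | 16384 = 28914

28914


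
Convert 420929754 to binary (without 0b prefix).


420929754 = 11001000101101110000011011010 in binary

11001000101101110000011011010


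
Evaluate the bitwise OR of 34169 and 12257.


0b1000010101111001 | 0b10111111100001 = 0b1010111111111001 = 45049

45049


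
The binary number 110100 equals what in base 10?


110100 in decimal = 52

52


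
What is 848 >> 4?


0b1101010000 >> 4 = 0b110101 = 53

53


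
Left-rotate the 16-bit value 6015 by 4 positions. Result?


Rotate 0b1011101111111 left by 4 (16-bit) = 0b111011111110001 = 30705

30705


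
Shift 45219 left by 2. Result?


0b1011000010100011 << 2 = 0b101100001010001100 = 180876

180876


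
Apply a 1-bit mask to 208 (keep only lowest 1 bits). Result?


208 & 1 = 0

0


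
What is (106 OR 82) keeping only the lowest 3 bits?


Step 1: 106 | 82 = 122
Step 2: 122 & 7 = 2

2


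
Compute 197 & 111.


0b11000101 & 0b1101111 = 0b1000101 = 69

69


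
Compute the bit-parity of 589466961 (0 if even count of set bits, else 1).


0b100011001000101000110101010001 has 12 ones => parity 0

0


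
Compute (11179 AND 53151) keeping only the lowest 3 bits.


Step 1: 11179 & 53151 = 2955
Step 2: 2955 & 7 = 3

3


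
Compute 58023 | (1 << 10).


58023 | (1 << 10) = 58023 | 1024 = 59047

59047


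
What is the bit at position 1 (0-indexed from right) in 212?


0b11010100, position 1 = 0

0


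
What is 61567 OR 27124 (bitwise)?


0b1111000001111111 | 0b110100111110100 = 0b1111100111111111 = 63999

63999


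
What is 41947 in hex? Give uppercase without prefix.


41947 = A3DB hex

A3DB


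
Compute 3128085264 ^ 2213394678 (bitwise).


0b10111010011100101100101100010000 ^ 0b10000011111011011011100011110110 = 0b111001100111110111001111100110 = 966751206

966751206


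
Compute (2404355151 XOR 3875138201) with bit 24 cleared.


Step 1: 2404355151 ^ 3875138201 = 1773561558
Step 2: 1773561558 & ~(1 << 24) = 1756784342

1756784342


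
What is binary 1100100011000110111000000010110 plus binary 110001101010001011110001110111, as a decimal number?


1100100011000110111000000010110 + 110001101010001011110001110111 = 10010110000011000010110010001101 = 2517380237

2517380237


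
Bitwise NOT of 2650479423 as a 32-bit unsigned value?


~0b10011101111110110001101100111111 = 0b1100010000001001110010011000000 = 1644487872 (32-bit unsigned)

1644487872


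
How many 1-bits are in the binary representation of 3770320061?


0b11100000101110101000010010111101 has 16 set bits

16


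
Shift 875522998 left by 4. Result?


0b110100001011110110101110110110 << 4 = 0b1101000010111101101011101101100000 = 14008367968

14008367968


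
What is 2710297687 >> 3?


0b10100001100010111101110001010111 >> 3 = 0b10100001100010111101110001010 = 338787210

338787210


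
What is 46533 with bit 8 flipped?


46533 ^ (1 << 8) = 46533 ^ 256 = 46277

46277


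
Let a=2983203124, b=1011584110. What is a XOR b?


2983203124 ^ 1011584110 = 2375785818

2375785818


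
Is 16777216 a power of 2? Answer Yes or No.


0b1000000000000000000000000. Only one bit set => Yes

Yes


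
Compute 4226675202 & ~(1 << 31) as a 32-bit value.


4226675202 & ~(1 << 31) = 2079191554

2079191554


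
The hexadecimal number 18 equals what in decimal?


18 hex = 24 decimal

24


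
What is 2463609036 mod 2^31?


2463609036 & 2147483647 = 316125388

316125388


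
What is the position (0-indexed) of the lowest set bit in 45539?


0b1011000111100011. Lowest set bit at position 0

0


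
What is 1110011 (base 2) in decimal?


1110011 in decimal = 115

115


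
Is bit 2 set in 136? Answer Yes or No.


0b10001000, bit 2 = 0. No

No


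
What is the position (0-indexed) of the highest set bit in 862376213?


0b110011011001101101000100010101. Highest set bit at position 29

29


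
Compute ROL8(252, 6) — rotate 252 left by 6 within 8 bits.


Rotate 0b11111100 left by 6 (8-bit) = 0b111111 = 63

63


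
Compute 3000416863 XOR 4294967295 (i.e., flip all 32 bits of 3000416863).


3000416863 ^ 4294967295 = 1294550432

1294550432


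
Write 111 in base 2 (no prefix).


111 = 1101111 in binary

1101111


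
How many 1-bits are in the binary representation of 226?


0b11100010 has 4 set bits

4


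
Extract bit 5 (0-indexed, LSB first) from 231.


0b11100111, position 5 = 1

1


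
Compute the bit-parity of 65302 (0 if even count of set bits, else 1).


0b1111111100010110 has 11 ones => parity 1

1


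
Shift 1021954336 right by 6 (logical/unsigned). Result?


0b111100111010011100100100100000 >> 6 = 0b111100111010011100100100 = 15968036

15968036


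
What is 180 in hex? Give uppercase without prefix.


180 = B4 hex

B4


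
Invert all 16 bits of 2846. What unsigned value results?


2846 ^ 65535 = 62689

62689


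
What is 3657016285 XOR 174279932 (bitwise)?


0b11011001111110011010001111011101 ^ 0b1010011000110100110011111100 = 0b11010011100110101110111100100001 = 3550146337

3550146337


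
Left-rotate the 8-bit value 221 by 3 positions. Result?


Rotate 0b11011101 left by 3 (8-bit) = 0b11101110 = 238

238


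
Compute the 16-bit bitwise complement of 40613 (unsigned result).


~0b1001111010100101 = 0b110000101011010 = 24922 (16-bit unsigned)

24922


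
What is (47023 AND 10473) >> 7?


Step 1: 47023 & 10473 = 8361
Step 2: 8361 >> 7 = 65

65


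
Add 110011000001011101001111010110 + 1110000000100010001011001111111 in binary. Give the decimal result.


110011000001011101001111010110 + 1110000000100010001011001111111 = 10100011000101101110101001010101 = 2736187989

2736187989


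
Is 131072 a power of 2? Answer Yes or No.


0b100000000000000000. Only one bit set => Yes

Yes


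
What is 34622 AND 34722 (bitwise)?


0b1000011100111110 & 0b1000011110100010 = 0b1000011100100010 = 34594

34594


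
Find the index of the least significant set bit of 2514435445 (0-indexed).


0b10010101110111110011110101110101. Lowest set bit at position 0

0


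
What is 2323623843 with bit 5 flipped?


2323623843 ^ (1 << 5) = 2323623843 ^ 32 = 2323623811

2323623811


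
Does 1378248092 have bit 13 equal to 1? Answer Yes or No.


0b1010010001001100110010110011100, bit 13 = 1. Yes

Yes


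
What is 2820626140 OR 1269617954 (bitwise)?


0b10101000000111110101011011011100 | 0b1001011101011001101010100100010 = 0b11101011101111111101011111111110 = 3955218430

3955218430


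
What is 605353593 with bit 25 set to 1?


605353593 | (1 << 25) = 605353593 | 33554432 = 638908025

638908025


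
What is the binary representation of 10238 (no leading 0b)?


10238 = 10011111111110 in binary

10011111111110


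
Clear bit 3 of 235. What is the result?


235 & ~(1 << 3) = 227

227


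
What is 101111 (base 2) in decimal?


101111 in decimal = 47

47


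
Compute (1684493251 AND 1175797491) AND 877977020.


Step 1: 1684493251 & 1175797491 = 1141183171
Step 2: 1141183171 & 877977020 = 67375232

67375232


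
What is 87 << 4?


0b1010111 << 4 = 0b10101110000 = 1392

1392


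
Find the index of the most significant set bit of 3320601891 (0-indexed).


0b11000101111011000101110100100011. Highest set bit at position 31

31


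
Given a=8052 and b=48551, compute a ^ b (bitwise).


8052 ^ 48551 = 41683

41683


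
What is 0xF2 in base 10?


F2 hex = 242 decimal

242


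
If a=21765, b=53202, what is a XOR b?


21765 ^ 53202 = 39639

39639


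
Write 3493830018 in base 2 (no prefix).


3493830018 = 11010000001111111001110110000010 in binary

11010000001111111001110110000010


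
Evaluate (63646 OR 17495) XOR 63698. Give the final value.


Step 1: 63646 | 17495 = 64735
Step 2: 64735 ^ 63698 = 1037

1037


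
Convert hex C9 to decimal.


C9 hex = 201 decimal

201


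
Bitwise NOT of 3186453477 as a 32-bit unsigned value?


~0b10111101111011010110101111100101 = 0b1000010000100101001010000011010 = 1108513818 (32-bit unsigned)

1108513818


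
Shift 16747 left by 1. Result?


0b100000101101011 << 1 = 0b1000001011010110 = 33494

33494


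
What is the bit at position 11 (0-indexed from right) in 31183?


0b111100111001111, position 11 = 1

1


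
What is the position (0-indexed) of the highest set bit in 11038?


0b10101100011110. Highest set bit at position 13

13


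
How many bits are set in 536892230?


0b100000000000000101001101000110 has 8 set bits

8


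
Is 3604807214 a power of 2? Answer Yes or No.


0b11010110110111001111111000101110. Multiple bits set => No

No


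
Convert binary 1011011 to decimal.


1011011 in decimal = 91

91


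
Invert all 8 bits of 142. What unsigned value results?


142 ^ 255 = 113

113


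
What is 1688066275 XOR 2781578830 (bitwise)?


0b1100100100111011101100011100011 ^ 0b10100101110010111000011001001110 = 0b11000001010101100101111010101101 = 3243663021

3243663021


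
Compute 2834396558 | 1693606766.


0b10101000111100010111010110001110 | 0b1100100111100100110001101101110 = 0b11101100111100110111011111101110 = 3975378926

3975378926


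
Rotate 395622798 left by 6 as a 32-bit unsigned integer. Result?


Rotate 0b10111100101001011100110001110 left by 6 (32-bit) = 0b11100101001011100110001110000101 = 3845022597

3845022597


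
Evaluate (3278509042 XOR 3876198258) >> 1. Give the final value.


Step 1: 3278509042 ^ 3876198258 = 610272384
Step 2: 610272384 >> 1 = 305136192

305136192


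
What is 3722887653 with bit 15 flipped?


3722887653 ^ (1 << 15) = 3722887653 ^ 32768 = 3722854885

3722854885


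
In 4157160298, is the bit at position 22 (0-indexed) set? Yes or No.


0b11110111110010010011101101101010, bit 22 = 1. Yes

Yes


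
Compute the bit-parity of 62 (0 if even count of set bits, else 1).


0b111110 has 5 ones => parity 1

1


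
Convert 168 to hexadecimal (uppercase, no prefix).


168 = A8 hex

A8


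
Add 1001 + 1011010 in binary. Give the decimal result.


1001 + 1011010 = 1100011 = 99

99


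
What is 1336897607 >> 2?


0b1001111101011110111000001000111 >> 2 = 0b10011111010111101110000010001 = 334224401

334224401


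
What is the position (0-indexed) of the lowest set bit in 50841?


0b1100011010011001. Lowest set bit at position 0

0


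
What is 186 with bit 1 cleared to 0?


186 & ~(1 << 1) = 184

184


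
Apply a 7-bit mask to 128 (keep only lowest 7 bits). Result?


128 & 127 = 0

0


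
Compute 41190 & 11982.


0b1010000011100110 & 0b10111011001110 = 0b10000011000110 = 8390

8390


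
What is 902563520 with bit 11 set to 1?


902563520 | (1 << 11) = 902563520 | 2048 = 902565568

902565568


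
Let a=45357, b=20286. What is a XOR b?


45357 ^ 20286 = 65043

65043


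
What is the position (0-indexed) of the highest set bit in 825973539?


0b110001001110110101101100100011. Highest set bit at position 29

29


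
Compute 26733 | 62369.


0b110100001101101 | 0b1111001110100001 = 0b1111101111101101 = 64493

64493


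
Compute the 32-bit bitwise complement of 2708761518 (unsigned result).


~0b10100001011101000110101110101110 = 0b1011110100010111001010001010001 = 1586205777 (32-bit unsigned)

1586205777


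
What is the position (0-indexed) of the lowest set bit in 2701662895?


0b10100001000010000001101010101111. Lowest set bit at position 0

0


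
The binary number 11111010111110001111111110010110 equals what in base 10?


11111010111110001111111110010110 in decimal = 4210622358

4210622358


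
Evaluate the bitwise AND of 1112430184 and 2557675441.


0b1000010010011100101011001101000 & 0b10011000011100110000011110110001 = 0b10000100000011000100000 = 4326944

4326944


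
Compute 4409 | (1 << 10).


4409 | (1 << 10) = 4409 | 1024 = 5433

5433


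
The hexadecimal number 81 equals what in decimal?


81 hex = 129 decimal

129


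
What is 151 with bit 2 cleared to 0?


151 & ~(1 << 2) = 147

147


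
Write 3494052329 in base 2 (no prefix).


3494052329 = 11010000010000110000000111101001 in binary

11010000010000110000000111101001


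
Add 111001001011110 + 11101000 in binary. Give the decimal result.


111001001011110 + 11101000 = 111001101000110 = 29510

29510


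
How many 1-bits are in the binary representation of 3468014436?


0b11001110101101011011001101100100 has 18 set bits

18


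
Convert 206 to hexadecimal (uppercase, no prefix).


206 = CE hex

CE


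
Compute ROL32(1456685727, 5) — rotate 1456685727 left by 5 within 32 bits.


Rotate 0b1010110110100110100001010011111 left by 5 (32-bit) = 0b11011010011010000101001111101010 = 3664270314

3664270314


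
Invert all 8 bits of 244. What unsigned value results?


244 ^ 255 = 11

11


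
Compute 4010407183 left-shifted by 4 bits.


0b11101111000010011111010100001111 << 4 = 0b111011110000100111110101000011110000 = 64166514928

64166514928


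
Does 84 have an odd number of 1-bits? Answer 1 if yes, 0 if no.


0b1010100 has 3 ones => parity 1

1


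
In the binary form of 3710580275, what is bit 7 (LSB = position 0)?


0b11011101001010101111011000110011, position 7 = 0

0


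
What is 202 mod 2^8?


202 & 255 = 202

202


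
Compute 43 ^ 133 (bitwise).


0b101011 ^ 0b10000101 = 0b10101110 = 174

174


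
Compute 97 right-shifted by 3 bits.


0b1100001 >> 3 = 0b1100 = 12

12


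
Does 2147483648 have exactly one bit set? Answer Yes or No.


0b10000000000000000000000000000000. Only one bit set => Yes

Yes


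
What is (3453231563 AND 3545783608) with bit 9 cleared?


Step 1: 3453231563 & 3545783608 = 3243245832
Step 2: 3243245832 & ~(1 << 9) = 3243245832

3243245832


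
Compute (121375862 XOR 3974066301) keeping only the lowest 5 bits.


Step 1: 121375862 ^ 3974066301 = 3957554187
Step 2: 3957554187 & 31 = 11

11


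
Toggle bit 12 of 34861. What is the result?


34861 ^ (1 << 12) = 34861 ^ 4096 = 38957

38957


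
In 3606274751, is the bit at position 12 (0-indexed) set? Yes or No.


0b11010110111100110110001010111111, bit 12 = 0. No

No


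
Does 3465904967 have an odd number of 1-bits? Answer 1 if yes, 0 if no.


0b11001110100101011000001101000111 has 16 ones => parity 0

0


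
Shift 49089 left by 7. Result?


0b1011111111000001 << 7 = 0b10111111110000010000000 = 6283392

6283392


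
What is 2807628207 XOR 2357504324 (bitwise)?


0b10100111010110010000000110101111 ^ 0b10001100100001001010100101000100 = 0b101011110111011010100011101011 = 735946987

735946987


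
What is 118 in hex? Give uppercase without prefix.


118 = 76 hex

76


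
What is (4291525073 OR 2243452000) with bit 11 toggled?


Step 1: 4291525073 | 2243452000 = 4294671857
Step 2: 4294671857 ^ (1 << 11) = 4294671857 ^ 2048 = 4294669809

4294669809


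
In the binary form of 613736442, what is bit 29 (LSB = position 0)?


0b100100100101001101111111111010, position 29 = 1

1


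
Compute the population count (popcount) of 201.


0b11001001 has 4 set bits

4


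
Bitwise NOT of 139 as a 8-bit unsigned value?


~0b10001011 = 0b1110100 = 116 (8-bit unsigned)

116


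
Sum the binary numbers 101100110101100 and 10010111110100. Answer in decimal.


101100110101100 + 10010111110100 = 111111110100000 = 32672

32672


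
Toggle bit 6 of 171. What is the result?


171 ^ (1 << 6) = 171 ^ 64 = 235

235


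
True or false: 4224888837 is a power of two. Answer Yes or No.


0b11111011110100101011000000000101. Multiple bits set => No

No


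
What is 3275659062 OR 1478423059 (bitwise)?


0b11000011001111101001011100110110 | 0b1011000000111101111001000010011 = 0b11011011001111101111011100110111 = 3678336823

3678336823


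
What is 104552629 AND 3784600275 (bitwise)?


0b110001110110101100010110101 & 0b11100001100101000110101011010011 = 0b100000100100010010001 = 1067153

1067153


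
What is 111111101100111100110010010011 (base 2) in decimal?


111111101100111100110010010011 in decimal = 1068747923

1068747923


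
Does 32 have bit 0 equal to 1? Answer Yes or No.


0b100000, bit 0 = 0. No

No


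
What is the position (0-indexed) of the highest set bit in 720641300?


0b101010111101000001110100010100. Highest set bit at position 29

29


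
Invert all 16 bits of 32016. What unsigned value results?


32016 ^ 65535 = 33519

33519


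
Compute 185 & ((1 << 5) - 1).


185 & 31 = 25

25


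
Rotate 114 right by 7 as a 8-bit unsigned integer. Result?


Rotate 0b1110010 right by 7 (8-bit) = 0b11100100 = 228

228


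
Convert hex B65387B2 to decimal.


B65387B2 hex = 3058927538 decimal

3058927538


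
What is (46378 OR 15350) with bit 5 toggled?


Step 1: 46378 | 15350 = 49150
Step 2: 49150 ^ (1 << 5) = 49150 ^ 32 = 49118

49118


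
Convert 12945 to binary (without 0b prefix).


12945 = 11001010010001 in binary

11001010010001


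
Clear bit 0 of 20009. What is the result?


20009 & ~(1 << 0) = 20008

20008


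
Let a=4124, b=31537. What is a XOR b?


4124 ^ 31537 = 27437

27437


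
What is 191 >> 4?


0b10111111 >> 4 = 0b1011 = 11

11


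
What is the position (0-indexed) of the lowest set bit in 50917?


0b1100011011100101. Lowest set bit at position 0

0


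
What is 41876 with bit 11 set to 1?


41876 | (1 << 11) = 41876 | 2048 = 43924

43924


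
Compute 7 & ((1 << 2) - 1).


7 & 3 = 3

3


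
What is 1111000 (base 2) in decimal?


1111000 in decimal = 120

120


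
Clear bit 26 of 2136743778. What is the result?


2136743778 & ~(1 << 26) = 2069634914

2069634914


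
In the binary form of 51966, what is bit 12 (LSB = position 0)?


0b1100101011111110, position 12 = 0

0


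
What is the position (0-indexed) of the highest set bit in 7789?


0b1111001101101. Highest set bit at position 12

12


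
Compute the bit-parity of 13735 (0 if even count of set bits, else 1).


0b11010110100111 has 9 ones => parity 1

1


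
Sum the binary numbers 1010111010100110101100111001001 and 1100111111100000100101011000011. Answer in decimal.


1010111010100110101100111001001 + 1100111111100000100101011000011 = 10111111010000111010010010001100 = 3208881292

3208881292


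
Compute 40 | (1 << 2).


40 | (1 << 2) = 40 | 4 = 44

44


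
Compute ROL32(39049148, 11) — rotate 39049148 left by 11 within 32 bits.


Rotate 0b10010100111101011110111100 left by 11 (32-bit) = 0b10011110101111011110000000010010 = 2663243794

2663243794


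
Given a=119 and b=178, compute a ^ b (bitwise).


119 ^ 178 = 197

197


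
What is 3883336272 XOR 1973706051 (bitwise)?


0b11100111011101110000001001010000 ^ 0b1110101101001000101110101000011 = 0b10010010110100110101111100010011 = 2463325971

2463325971


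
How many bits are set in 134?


0b10000110 has 3 set bits

3


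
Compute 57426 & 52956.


0b1110000001010010 & 0b1100111011011100 = 0b1100000001010000 = 49232

49232


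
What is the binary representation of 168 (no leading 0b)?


168 = 10101000 in binary

10101000


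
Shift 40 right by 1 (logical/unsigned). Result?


0b101000 >> 1 = 0b10100 = 20

20


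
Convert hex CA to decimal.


CA hex = 202 decimal

202


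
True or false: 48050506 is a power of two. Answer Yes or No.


0b10110111010011000101001010. Multiple bits set => No

No


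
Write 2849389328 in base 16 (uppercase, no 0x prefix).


2849389328 = A9D63B10 hex

A9D63B10


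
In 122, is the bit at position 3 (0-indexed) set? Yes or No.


0b1111010, bit 3 = 1. Yes

Yes


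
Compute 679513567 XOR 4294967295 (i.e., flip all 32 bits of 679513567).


679513567 ^ 4294967295 = 3615453728

3615453728


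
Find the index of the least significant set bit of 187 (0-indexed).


0b10111011. Lowest set bit at position 0

0


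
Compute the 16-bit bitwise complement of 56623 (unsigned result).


~0b1101110100101111 = 0b10001011010000 = 8912 (16-bit unsigned)

8912


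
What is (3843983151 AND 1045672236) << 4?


Step 1: 3843983151 & 1045672236 = 605192492
Step 2: 605192492 << 4 = 9683079872

9683079872


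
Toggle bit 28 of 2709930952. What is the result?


2709930952 ^ (1 << 28) = 2709930952 ^ 268435456 = 2978366408

2978366408


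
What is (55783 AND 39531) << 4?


Step 1: 55783 & 39531 = 39011
Step 2: 39011 << 4 = 624176

624176


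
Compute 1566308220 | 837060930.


0b1011101010110111111011101111100 | 0b110001111001001000100101000010 = 0b1111101111111111111111101111110 = 2113929086

2113929086


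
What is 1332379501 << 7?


0b1001111011010100111111101101101 << 7 = 0b10011110110101001111111011011010000000 = 170544576128

170544576128


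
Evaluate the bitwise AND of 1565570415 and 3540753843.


0b1011101010100001011010101101111 & 0b11010011000010111001110110110011 = 0b1010001000000001001010100100011 = 1358992675

1358992675


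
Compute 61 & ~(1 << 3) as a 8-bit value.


61 & ~(1 << 3) = 53

53


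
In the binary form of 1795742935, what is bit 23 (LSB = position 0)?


0b1101011000010001101110011010111, position 23 = 0

0


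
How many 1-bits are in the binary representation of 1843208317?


0b1101101110111010010000001111101 has 18 set bits

18


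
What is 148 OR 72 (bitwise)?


0b10010100 | 0b1001000 = 0b11011100 = 220

220


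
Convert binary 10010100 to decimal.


10010100 in decimal = 148

148


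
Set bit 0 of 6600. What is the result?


6600 | (1 << 0) = 6600 | 1 = 6601

6601


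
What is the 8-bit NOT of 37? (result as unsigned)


~0b100101 = 0b11011010 = 218 (8-bit unsigned)

218


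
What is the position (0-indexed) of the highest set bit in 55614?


0b1101100100111110. Highest set bit at position 15

15


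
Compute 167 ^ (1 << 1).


167 ^ (1 << 1) = 167 ^ 2 = 165

165


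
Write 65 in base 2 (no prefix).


65 = 1000001 in binary

1000001


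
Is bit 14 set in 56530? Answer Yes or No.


0b1101110011010010, bit 14 = 1. Yes

Yes
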